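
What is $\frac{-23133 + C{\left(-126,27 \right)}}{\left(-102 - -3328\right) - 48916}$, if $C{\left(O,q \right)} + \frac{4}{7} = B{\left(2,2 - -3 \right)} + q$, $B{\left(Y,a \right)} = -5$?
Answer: $\frac{53927}{106610} \approx 0.50583$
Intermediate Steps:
$C{\left(O,q \right)} = - \frac{39}{7} + q$ ($C{\left(O,q \right)} = - \frac{4}{7} + \left(-5 + q\right) = - \frac{39}{7} + q$)
$\frac{-23133 + C{\left(-126,27 \right)}}{\left(-102 - -3328\right) - 48916} = \frac{-23133 + \left(- \frac{39}{7} + 27\right)}{\left(-102 - -3328\right) - 48916} = \frac{-23133 + \frac{150}{7}}{\left(-102 + 3328\right) - 48916} = - \frac{161781}{7 \left(3226 - 48916\right)} = - \frac{161781}{7 \left(-45690\right)} = \left(- \frac{161781}{7}\right) \left(- \frac{1}{45690}\right) = \frac{53927}{106610}$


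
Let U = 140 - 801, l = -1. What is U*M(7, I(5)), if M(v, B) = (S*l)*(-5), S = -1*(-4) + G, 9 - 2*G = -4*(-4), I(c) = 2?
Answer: -3305/2 ≈ -1652.5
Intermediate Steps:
U = -661
G = -7/2 (G = 9/2 - (-2)*(-4) = 9/2 - ½*16 = 9/2 - 8 = -7/2 ≈ -3.5000)
S = ½ (S = -1*(-4) - 7/2 = 4 - 7/2 = ½ ≈ 0.50000)
M(v, B) = 5/2 (M(v, B) = ((½)*(-1))*(-5) = -½*(-5) = 5/2)
U*M(7, I(5)) = -661*5/2 = -3305/2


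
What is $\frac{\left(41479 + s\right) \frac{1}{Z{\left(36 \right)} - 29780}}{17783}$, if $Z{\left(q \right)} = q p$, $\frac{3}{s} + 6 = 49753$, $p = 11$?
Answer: $- \frac{257931977}{3249322759373} \approx -7.938 \cdot 10^{-5}$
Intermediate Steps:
$s = \frac{3}{49747}$ ($s = \frac{3}{-6 + 49753} = \frac{3}{49747} \approx 6.0305 \cdot 10^{-5}$)
$Z{\left(q \right)} = 11 q$ ($Z{\left(q \right)} = q 11 = 11 q$)
$\frac{\left(41479 + s\right) \frac{1}{Z{\left(36 \right)} - 29780}}{17783} = \frac{\left(41479 + \frac{3}{49747}\right) \frac{1}{11 \cdot 36 - 29780}}{17783} = \frac{2063455816}{49747 \left(396 - 29780\right)} \frac{1}{17783} = \frac{2063455816}{49747 \left(-29384\right)} \frac{1}{17783} = \frac{2063455816}{49747} \left(- \frac{1}{29384}\right) \frac{1}{17783} = \left(- \frac{257931977}{182720731}\right) \frac{1}{17783} = - \frac{257931977}{3249322759373}$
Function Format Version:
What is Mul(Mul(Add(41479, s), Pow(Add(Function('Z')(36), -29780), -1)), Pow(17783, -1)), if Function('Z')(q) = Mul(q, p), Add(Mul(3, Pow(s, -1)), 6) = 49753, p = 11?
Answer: Rational(-257931977, 3249322759373) ≈ -7.9380e-5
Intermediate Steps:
s = Rational(3, 49747) (s = Mul(3, Pow(Add(-6, 49753), -1)) = Mul(3, Pow(49747, -1)) = Mul(3, Rational(1, 49747)) = Rational(3, 49747) ≈ 6.0305e-5)
Function('Z')(q) = Mul(11, q) (Function('Z')(q) = Mul(q, 11) = Mul(11, q))
Mul(Mul(Add(41479, s), Pow(Add(Function('Z')(36), -29780), -1)), Pow(17783, -1)) = Mul(Mul(Add(41479, Rational(3, 49747)), Pow(Add(Mul(11, 36), -29780), -1)), Pow(17783, -1)) = Mul(Mul(Rational(2063455816, 49747), Pow(Add(396, -29780), -1)), Rational(1, 17783)) = Mul(Mul(Rational(2063455816, 49747), Pow(-29384, -1)), Rational(1, 17783)) = Mul(Mul(Rational(2063455816, 49747), Rational(-1, 29384)), Rational(1, 17783)) = Mul(Rational(-257931977, 182720731), Rational(1, 17783)) = Rational(-257931977, 3249322759373)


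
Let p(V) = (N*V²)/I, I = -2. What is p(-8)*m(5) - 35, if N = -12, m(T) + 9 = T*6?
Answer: 8029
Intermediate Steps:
m(T) = -9 + 6*T (m(T) = -9 + T*6 = -9 + 6*T)
p(V) = 6*V² (p(V) = -12*V²/(-2) = -12*V²*(-½) = 6*V²)
p(-8)*m(5) - 35 = (6*(-8)²)*(-9 + 6*5) - 35 = (6*64)*(-9 + 30) - 35 = 384*21 - 35 = 8064 - 35 = 8029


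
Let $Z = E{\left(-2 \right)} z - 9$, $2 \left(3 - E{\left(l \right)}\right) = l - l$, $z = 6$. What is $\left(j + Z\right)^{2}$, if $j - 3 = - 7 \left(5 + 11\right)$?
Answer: $10000$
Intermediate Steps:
$E{\left(l \right)} = 3$ ($E{\left(l \right)} = 3 - \frac{l - l}{2} = 3 - 0 = 3 + 0 = 3$)
$Z = 9$ ($Z = 3 \cdot 6 - 9 = 18 - 9 = 9$)
$j = -109$ ($j = 3 - 7 \left(5 + 11\right) = 3 - 112 = -109$)
$\left(j + Z\right)^{2} = \left(-109 + 9\right)^{2} = \left(-100\right)^{2} = 10000$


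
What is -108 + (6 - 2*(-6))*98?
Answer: 1656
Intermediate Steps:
-108 + (6 - 2*(-6))*98 = -108 + (6 + 12)*98 = -108 + 18*98 = -108 + 1764 = 1656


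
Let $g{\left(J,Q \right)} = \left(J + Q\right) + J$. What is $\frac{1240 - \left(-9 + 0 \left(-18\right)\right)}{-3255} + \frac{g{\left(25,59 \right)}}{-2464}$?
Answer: $- \frac{490333}{1145760} \approx -0.42795$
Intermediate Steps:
$g{\left(J,Q \right)} = Q + 2 J$
$\frac{1240 - \left(-9 + 0 \left(-18\right)\right)}{-3255} + \frac{g{\left(25,59 \right)}}{-2464} = \frac{1240 - \left(-9 + 0 \left(-18\right)\right)}{-3255} + \frac{59 + 2 \cdot 25}{-2464} = \left(1240 - \left(-9 + 0\right)\right) \left(- \frac{1}{3255}\right) + \left(59 + 50\right) \left(- \frac{1}{2464}\right) = \left(1240 - -9\right) \left(- \frac{1}{3255}\right) + 109 \left(- \frac{1}{2464}\right) = \left(1240 + 9\right) \left(- \frac{1}{3255}\right) - \frac{109}{2464} = 1249 \left(- \frac{1}{3255}\right) - \frac{109}{2464} = - \frac{1249}{3255} - \frac{109}{2464} = - \frac{490333}{1145760}$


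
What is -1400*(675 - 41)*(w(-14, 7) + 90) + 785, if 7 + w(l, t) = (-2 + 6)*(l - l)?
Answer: -73670015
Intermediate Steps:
w(l, t) = -7 (w(l, t) = -7 + (-2 + 6)*(l - l) = -7 + 4*0 = -7 + 0 = -7)
-1400*(675 - 41)*(w(-14, 7) + 90) + 785 = -1400*(675 - 41)*(-7 + 90) + 785 = -887600*83 + 785 = -1400*52622 + 785 = -73670800 + 785 = -73670015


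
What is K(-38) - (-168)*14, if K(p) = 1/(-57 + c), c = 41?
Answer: 37631/16 ≈ 2351.9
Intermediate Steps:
K(p) = -1/16 (K(p) = 1/(-57 + 41) = 1/(-16) = -1/16)
K(-38) - (-168)*14 = -1/16 - (-168)*14 = -1/16 - 1*(-2352) = -1/16 + 2352 = 37631/16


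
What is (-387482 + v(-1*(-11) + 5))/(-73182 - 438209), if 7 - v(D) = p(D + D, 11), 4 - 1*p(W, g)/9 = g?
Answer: 387412/511391 ≈ 0.75757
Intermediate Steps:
p(W, g) = 36 - 9*g
v(D) = 70 (v(D) = 7 - (36 - 9*11) = 7 - (36 - 99) = 7 - 1*(-63) = 7 + 63 = 70)
(-387482 + v(-1*(-11) + 5))/(-73182 - 438209) = (-387482 + 70)/(-73182 - 438209) = -387412/(-511391) = -387412*(-1/511391) = 387412/511391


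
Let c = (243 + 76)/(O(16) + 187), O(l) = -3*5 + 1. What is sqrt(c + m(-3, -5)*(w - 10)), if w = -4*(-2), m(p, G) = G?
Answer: sqrt(354477)/173 ≈ 3.4415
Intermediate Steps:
O(l) = -14 (O(l) = -15 + 1 = -14)
w = 8
c = 319/173 (c = (243 + 76)/(-14 + 187) = 319/173 ≈ 1.8439)
sqrt(c + m(-3, -5)*(w - 10)) = sqrt(319/173 - 5*(8 - 10)) = sqrt(319/173 - 5*(-2)) = sqrt(319/173 + 10) = sqrt(2049/173) = sqrt(354477)/173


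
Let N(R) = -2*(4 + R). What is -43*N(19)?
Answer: 1978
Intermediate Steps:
N(R) = -8 - 2*R
-43*N(19) = -43*(-8 - 2*19) = -43*(-8 - 38) = -43*(-46) = 1978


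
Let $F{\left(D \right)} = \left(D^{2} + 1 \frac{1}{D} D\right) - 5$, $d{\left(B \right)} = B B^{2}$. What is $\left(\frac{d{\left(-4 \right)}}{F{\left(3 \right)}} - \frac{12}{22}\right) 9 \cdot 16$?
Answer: $- \frac{105696}{55} \approx -1921.7$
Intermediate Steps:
$d{\left(B \right)} = B^{3}$
$F{\left(D \right)} = -4 + D^{2}$ ($F{\left(D \right)} = \left(D^{2} + \frac{D}{D}\right) - 5 = \left(D^{2} + 1\right) - 5 = \left(1 + D^{2}\right) - 5 = -4 + D^{2}$)
$\left(\frac{d{\left(-4 \right)}}{F{\left(3 \right)}} - \frac{12}{22}\right) 9 \cdot 16 = \left(\frac{\left(-4\right)^{3}}{-4 + 3^{2}} - \frac{12}{22}\right) 9 \cdot 16 = \left(- \frac{64}{-4 + 9} - \frac{6}{11}\right) 9 \cdot 16 = \left(- \frac{64}{5} - \frac{6}{11}\right) 9 \cdot 16 = \left(- \frac{734}{55}\right) 9 \cdot 16 = \left(- \frac{6606}{55}\right) 16 = - \frac{105696}{55}$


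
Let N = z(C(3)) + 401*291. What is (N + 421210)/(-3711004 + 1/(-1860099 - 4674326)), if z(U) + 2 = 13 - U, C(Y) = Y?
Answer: -1171642005775/8083092437567 ≈ -0.14495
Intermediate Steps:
z(U) = 11 - U (z(U) = -2 + (13 - U) = 11 - U)
N = 116699 (N = (11 - 1*3) + 401*291 = (11 - 3) + 116691 = 8 + 116691 = 116699)
(N + 421210)/(-3711004 + 1/(-1860099 - 4674326)) = (116699 + 421210)/(-3711004 + 1/(-1860099 - 4674326)) = 537909/(-3711004 + 1/(-6534425)) = 537909/(-3711004 - 1/6534425) = 537909/(-24249277312701/6534425) = 537909*(-6534425/24249277312701) = -1171642005775/8083092437567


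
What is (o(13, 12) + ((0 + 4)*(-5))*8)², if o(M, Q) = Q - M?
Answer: 25921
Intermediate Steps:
(o(13, 12) + ((0 + 4)*(-5))*8)² = ((12 - 1*13) + ((0 + 4)*(-5))*8)² = ((12 - 13) + (4*(-5))*8)² = (-1 - 20*8)² = (-1 - 160)² = (-161)² = 25921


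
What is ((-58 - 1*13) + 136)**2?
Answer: 4225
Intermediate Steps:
((-58 - 1*13) + 136)**2 = ((-58 - 13) + 136)**2 = (-71 + 136)**2 = 65**2 = 4225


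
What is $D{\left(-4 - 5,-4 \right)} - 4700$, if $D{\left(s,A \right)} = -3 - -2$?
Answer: $-4701$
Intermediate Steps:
$D{\left(s,A \right)} = -1$ ($D{\left(s,A \right)} = -3 + 2 = -1$)
$D{\left(-4 - 5,-4 \right)} - 4700 = -1 - 4700 = -4701$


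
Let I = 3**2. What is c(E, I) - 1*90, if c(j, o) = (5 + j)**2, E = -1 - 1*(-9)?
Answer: 79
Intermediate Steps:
E = 8 (E = -1 + 9 = 8)
I = 9
c(E, I) - 1*90 = (5 + 8)**2 - 1*90 = 13**2 - 90 = 169 - 90 = 79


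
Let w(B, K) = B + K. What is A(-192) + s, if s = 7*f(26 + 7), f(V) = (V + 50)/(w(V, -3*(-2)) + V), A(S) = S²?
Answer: 2654789/72 ≈ 36872.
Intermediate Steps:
f(V) = (50 + V)/(6 + 2*V) (f(V) = (V + 50)/((V - 3*(-2)) + V) = (50 + V)/((V + 6) + V) = (50 + V)/((6 + V) + V) = (50 + V)/(6 + 2*V))
s = 581/72 (s = 7*((50 + (26 + 7))/(2*(3 + (26 + 7)))) = 7*((50 + 33)/(2*(3 + 33))) = 7*((½)*83/36) = 7*((½)*(1/36)*83) = 7*(83/72) = 581/72 ≈ 8.0694)
A(-192) + s = (-192)² + 581/72 = 36864 + 581/72 = 2654789/72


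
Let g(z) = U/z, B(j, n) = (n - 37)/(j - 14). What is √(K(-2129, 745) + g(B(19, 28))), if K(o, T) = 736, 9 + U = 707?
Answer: √3134/3 ≈ 18.661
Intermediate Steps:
U = 698 (U = -9 + 707 = 698)
B(j, n) = (-37 + n)/(-14 + j)
g(z) = 698/z
√(K(-2129, 745) + g(B(19, 28))) = √(736 + 698/(((-37 + 28)/(-14 + 19)))) = √(736 + 698/((-9/5))) = √(736 + 698/(((⅕)*(-9)))) = √(736 + 698/(-9/5)) = √(736 + 698*(-5/9)) = √(736 - 3490/9) = √(3134/9) = √3134/3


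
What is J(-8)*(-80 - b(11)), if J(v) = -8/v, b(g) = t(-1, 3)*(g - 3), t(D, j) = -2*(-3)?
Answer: -128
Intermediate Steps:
t(D, j) = 6
b(g) = -18 + 6*g (b(g) = 6*(g - 3) = 6*(-3 + g) = -18 + 6*g)
J(-8)*(-80 - b(11)) = (-8/(-8))*(-80 - (-18 + 6*11)) = (-8*(-1/8))*(-80 - (-18 + 66)) = 1*(-80 - 1*48) = 1*(-80 - 48) = 1*(-128) = -128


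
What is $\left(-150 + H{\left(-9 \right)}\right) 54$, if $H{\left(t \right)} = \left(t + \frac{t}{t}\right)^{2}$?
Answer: $-4644$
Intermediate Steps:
$H{\left(t \right)} = \left(1 + t\right)^{2}$ ($H{\left(t \right)} = \left(t + 1\right)^{2} = \left(1 + t\right)^{2}$)
$\left(-150 + H{\left(-9 \right)}\right) 54 = \left(-150 + \left(1 - 9\right)^{2}\right) 54 = \left(-150 + \left(-8\right)^{2}\right) 54 = \left(-150 + 64\right) 54 = \left(-86\right) 54 = -4644$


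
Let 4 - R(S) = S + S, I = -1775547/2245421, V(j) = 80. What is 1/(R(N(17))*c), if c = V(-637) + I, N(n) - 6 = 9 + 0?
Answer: -2245421/4624311458 ≈ -0.00048557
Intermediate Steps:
I = -1775547/2245421 (I = -1775547*1/2245421 = -1775547/2245421 ≈ -0.79074)
N(n) = 15 (N(n) = 6 + (9 + 0) = 6 + 9 = 15)
R(S) = 4 - 2*S (R(S) = 4 - (S + S) = 4 - 2*S)
c = 177858133/2245421 (c = 80 - 1775547/2245421 = 177858133/2245421 ≈ 79.209)
1/(R(N(17))*c) = 1/((4 - 2*15)*(177858133/2245421)) = (2245421/177858133)/(4 - 30) = (2245421/177858133)/(-26) = -1/26*2245421/177858133 = -2245421/4624311458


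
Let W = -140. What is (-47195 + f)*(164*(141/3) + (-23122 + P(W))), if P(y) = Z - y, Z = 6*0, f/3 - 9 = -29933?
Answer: 2092033958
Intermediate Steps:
f = -89772 (f = 27 + 3*(-29933) = 27 - 89799 = -89772)
Z = 0
P(y) = -y (P(y) = 0 - y = -y)
(-47195 + f)*(164*(141/3) + (-23122 + P(W))) = (-47195 - 89772)*(164*(141/3) + (-23122 - 1*(-140))) = -136967*(164*(141*(⅓)) + (-23122 + 140)) = -136967*(164*47 - 22982) = -136967*(7708 - 22982) = -136967*(-15274) = 2092033958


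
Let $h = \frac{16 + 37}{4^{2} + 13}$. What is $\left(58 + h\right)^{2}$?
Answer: $\frac{3010225}{841} \approx 3579.3$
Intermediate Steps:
$h = \frac{53}{29}$ ($h = \frac{53}{16 + 13} = \frac{53}{29} \approx 1.8276$)
$\left(58 + h\right)^{2} = \left(58 + \frac{53}{29}\right)^{2} = \left(\frac{1735}{29}\right)^{2} = \frac{3010225}{841}$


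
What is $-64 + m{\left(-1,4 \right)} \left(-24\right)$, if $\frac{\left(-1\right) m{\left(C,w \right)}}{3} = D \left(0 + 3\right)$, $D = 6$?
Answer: $1232$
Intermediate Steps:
$m{\left(C,w \right)} = -54$ ($m{\left(C,w \right)} = - 3 \cdot 6 \left(0 + 3\right) = - 3 \cdot 6 \cdot 3 = \left(-3\right) 18 = -54$)
$-64 + m{\left(-1,4 \right)} \left(-24\right) = -64 - -1296 = -64 + 1296 = 1232$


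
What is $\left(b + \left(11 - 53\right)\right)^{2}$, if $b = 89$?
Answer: $2209$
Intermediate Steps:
$\left(b + \left(11 - 53\right)\right)^{2} = \left(89 + \left(11 - 53\right)\right)^{2} = \left(89 - 42\right)^{2} = 47^{2} = 2209$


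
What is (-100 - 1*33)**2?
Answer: 17689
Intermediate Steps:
(-100 - 1*33)**2 = (-100 - 33)**2 = (-133)**2 = 17689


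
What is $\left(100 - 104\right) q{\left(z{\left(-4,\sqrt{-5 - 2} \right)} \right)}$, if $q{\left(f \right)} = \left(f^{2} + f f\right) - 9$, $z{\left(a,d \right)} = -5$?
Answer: $-164$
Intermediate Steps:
$q{\left(f \right)} = -9 + 2 f^{2}$ ($q{\left(f \right)} = \left(f^{2} + f^{2}\right) - 9 = 2 f^{2} - 9 = -9 + 2 f^{2}$)
$\left(100 - 104\right) q{\left(z{\left(-4,\sqrt{-5 - 2} \right)} \right)} = \left(100 - 104\right) \left(-9 + 2 \left(-5\right)^{2}\right) = - 4 \left(-9 + 2 \cdot 25\right) = - 4 \left(-9 + 50\right) = \left(-4\right) 41 = -164$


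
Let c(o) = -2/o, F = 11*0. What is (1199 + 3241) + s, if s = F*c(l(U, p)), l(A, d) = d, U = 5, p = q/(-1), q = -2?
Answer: 4440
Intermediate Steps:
p = 2 (p = -2/(-1) = -2*(-1) = 2)
F = 0
s = 0 (s = 0*(-2/2) = 0*(-2*½) = 0*(-1) = 0)
(1199 + 3241) + s = (1199 + 3241) + 0 = 4440 + 0 = 4440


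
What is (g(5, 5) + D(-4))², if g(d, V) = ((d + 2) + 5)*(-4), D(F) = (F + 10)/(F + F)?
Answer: 38025/16 ≈ 2376.6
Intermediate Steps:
D(F) = (10 + F)/(2*F) (D(F) = (10 + F)/((2*F)) = (10 + F)*(1/(2*F)) = (10 + F)/(2*F))
g(d, V) = -28 - 4*d (g(d, V) = ((2 + d) + 5)*(-4) = (7 + d)*(-4) = -28 - 4*d)
(g(5, 5) + D(-4))² = ((-28 - 4*5) + (½)*(10 - 4)/(-4))² = ((-28 - 20) + (½)*(-¼)*6)² = (-48 - ¾)² = (-195/4)² = 38025/16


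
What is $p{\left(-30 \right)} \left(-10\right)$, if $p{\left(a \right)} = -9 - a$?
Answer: $-210$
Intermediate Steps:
$p{\left(-30 \right)} \left(-10\right) = \left(-9 - -30\right) \left(-10\right) = \left(-9 + 30\right) \left(-10\right) = 21 \left(-10\right) = -210$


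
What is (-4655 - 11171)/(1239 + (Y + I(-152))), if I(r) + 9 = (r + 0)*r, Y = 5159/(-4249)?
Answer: -9606382/14770001 ≈ -0.65040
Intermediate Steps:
Y = -737/607 (Y = 5159*(-1/4249) = -737/607 ≈ -1.2142)
I(r) = -9 + r**2 (I(r) = -9 + (r + 0)*r = -9 + r*r = -9 + r**2)
(-4655 - 11171)/(1239 + (Y + I(-152))) = (-4655 - 11171)/(1239 + (-737/607 + (-9 + (-152)**2))) = -15826/(1239 + (-737/607 + (-9 + 23104))) = -15826/(1239 + (-737/607 + 23095)) = -15826/(1239 + 14017928/607) = -15826/14770001/607 = -15826*607/14770001 = -9606382/14770001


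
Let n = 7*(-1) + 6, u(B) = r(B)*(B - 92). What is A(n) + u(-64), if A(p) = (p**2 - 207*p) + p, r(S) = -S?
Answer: -9777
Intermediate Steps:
u(B) = -B*(-92 + B) (u(B) = (-B)*(B - 92) = (-B)*(-92 + B) = -B*(-92 + B))
n = -1 (n = -7 + 6 = -1)
A(p) = p**2 - 206*p
A(n) + u(-64) = -(-206 - 1) - 64*(92 - 1*(-64)) = -1*(-207) - 64*(92 + 64) = 207 - 64*156 = 207 - 9984 = -9777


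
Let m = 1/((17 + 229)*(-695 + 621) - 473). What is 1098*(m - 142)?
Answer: -2912044230/18677 ≈ -1.5592e+5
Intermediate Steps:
m = -1/18677 (m = 1/(246*(-74) - 473) = 1/(-18204 - 473) = 1/(-18677) = -1/18677 ≈ -5.3542e-5)
1098*(m - 142) = 1098*(-1/18677 - 142) = 1098*(-2652135/18677) = -2912044230/18677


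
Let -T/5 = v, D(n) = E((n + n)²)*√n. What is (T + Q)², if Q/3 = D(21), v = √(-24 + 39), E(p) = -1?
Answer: 564 + 90*√35 ≈ 1096.4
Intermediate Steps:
v = √15 ≈ 3.8730
D(n) = -√n
T = -5*√15 ≈ -19.365
Q = -3*√21 (Q = 3*(-√21) = -3*√21 ≈ -13.748)
(T + Q)² = (-5*√15 - 3*√21)²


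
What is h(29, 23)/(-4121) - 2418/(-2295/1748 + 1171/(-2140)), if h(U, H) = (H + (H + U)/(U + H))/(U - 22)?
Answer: 8153834578629/6272607068 ≈ 1299.9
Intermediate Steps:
h(U, H) = (1 + H)/(-22 + U) (h(U, H) = (H + (H + U)/(H + U))/(-22 + U) = (H + 1)/(-22 + U) = (1 + H)/(-22 + U))
h(29, 23)/(-4121) - 2418/(-2295/1748 + 1171/(-2140)) = ((1 + 23)/(-22 + 29))/(-4121) - 2418/(-2295/1748 + 1171/(-2140)) = (24/7)*(-1/4121) - 2418/(-2295*1/1748 + 1171*(-1/2140)) = ((⅐)*24)*(-1/4121) - 2418/(-2295/1748 - 1171/2140) = (24/7)*(-1/4121) - 2418/(-434888/233795) = -24/28847 - 2418*(-233795/434888) = -24/28847 + 282658155/217444 = 8153834578629/6272607068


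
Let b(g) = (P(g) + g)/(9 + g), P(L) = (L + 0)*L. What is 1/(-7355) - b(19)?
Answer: -698732/51485 ≈ -13.572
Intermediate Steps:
P(L) = L² (P(L) = L*L = L²)
b(g) = (g + g²)/(9 + g) (b(g) = (g² + g)/(9 + g) = (g + g²)/(9 + g))
1/(-7355) - b(19) = 1/(-7355) - 19*(1 + 19)/(9 + 19) = -1/7355 - 19*20/28 = -1/7355 - 1*95/7 = -1/7355 - 95/7 = -698732/51485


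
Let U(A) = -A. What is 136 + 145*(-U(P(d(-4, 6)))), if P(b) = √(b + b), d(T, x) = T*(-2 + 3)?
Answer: 136 + 290*I*√2 ≈ 136.0 + 410.12*I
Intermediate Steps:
d(T, x) = T (d(T, x) = T*1 = T)
P(b) = √2*√b (P(b) = √(2*b) = √2*√b)
136 + 145*(-U(P(d(-4, 6)))) = 136 + 145*(-(-1)*√2*√(-4)) = 136 + 145*(-(-1)*√2*(2*I)) = 136 + 145*(-(-1)*2*I*√2) = 136 + 145*(-(-2)*I*√2) = 136 + 145*(2*I*√2) = 136 + 290*I*√2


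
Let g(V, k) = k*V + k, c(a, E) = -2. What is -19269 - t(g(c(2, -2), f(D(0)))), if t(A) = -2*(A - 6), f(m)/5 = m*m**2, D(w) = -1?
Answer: -19271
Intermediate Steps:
f(m) = 5*m**3 (f(m) = 5*(m*m**2) = 5*m**3)
g(V, k) = k + V*k (g(V, k) = V*k + k = k + V*k)
t(A) = 12 - 2*A (t(A) = -2*(-6 + A) = 12 - 2*A)
-19269 - t(g(c(2, -2), f(D(0)))) = -19269 - (12 - 2*5*(-1)**3*(1 - 2)) = -19269 - (12 - 2*5*(-1)*(-1)) = -19269 - (12 - (-10)*(-1)) = -19269 - (12 - 2*5) = -19269 - (12 - 10) = -19269 - 1*2 = -19269 - 2 = -19271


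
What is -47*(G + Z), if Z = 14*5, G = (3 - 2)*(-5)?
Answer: -3055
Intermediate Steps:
G = -5 (G = 1*(-5) = -5)
Z = 70
-47*(G + Z) = -47*(-5 + 70) = -47*65 = -3055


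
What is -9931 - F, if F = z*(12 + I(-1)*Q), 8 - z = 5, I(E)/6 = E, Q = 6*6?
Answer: -9319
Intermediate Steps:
Q = 36
I(E) = 6*E
z = 3 (z = 8 - 1*5 = 8 - 5 = 3)
F = -612 (F = 3*(12 + (6*(-1))*36) = 3*(12 - 6*36) = 3*(12 - 216) = 3*(-204) = -612)
-9931 - F = -9931 - 1*(-612) = -9931 + 612 = -9319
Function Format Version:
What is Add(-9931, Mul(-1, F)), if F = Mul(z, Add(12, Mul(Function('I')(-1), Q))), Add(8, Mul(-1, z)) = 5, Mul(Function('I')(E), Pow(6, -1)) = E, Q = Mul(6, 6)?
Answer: -9319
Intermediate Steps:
Q = 36
Function('I')(E) = Mul(6, E)
z = 3 (z = Add(8, Mul(-1, 5)) = Add(8, -5) = 3)
F = -612 (F = Mul(3, Add(12, Mul(Mul(6, -1), 36))) = Mul(3, Add(12, Mul(-6, 36))) = Mul(3, Add(12, -216)) = Mul(3, -204) = -612)
Add(-9931, Mul(-1, F)) = Add(-9931, Mul(-1, -612)) = Add(-9931, 612) = -9319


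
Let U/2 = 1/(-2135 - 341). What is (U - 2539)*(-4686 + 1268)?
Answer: 5371870647/619 ≈ 8.6783e+6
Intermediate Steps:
U = -1/1238 (U = 2/(-2135 - 341) = 2/(-2476) = 2*(-1/2476) = -1/1238 ≈ -0.00080775)
(U - 2539)*(-4686 + 1268) = (-1/1238 - 2539)*(-4686 + 1268) = -3143283/1238*(-3418) = 5371870647/619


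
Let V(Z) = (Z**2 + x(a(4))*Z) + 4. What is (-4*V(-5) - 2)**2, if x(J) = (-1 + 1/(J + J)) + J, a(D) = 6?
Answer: 2401/9 ≈ 266.78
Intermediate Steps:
x(J) = -1 + J + 1/(2*J) (x(J) = (-1 + 1/(2*J)) + J = -1 + J + 1/(2*J))
V(Z) = 4 + Z**2 + 61*Z/12 (V(Z) = (Z**2 + (-1 + 6 + (1/2)/6)*Z) + 4 = (Z**2 + (-1 + 6 + (1/2)*(1/6))*Z) + 4 = (Z**2 + (-1 + 6 + 1/12)*Z) + 4 = (Z**2 + 61*Z/12) + 4 = 4 + Z**2 + 61*Z/12)
(-4*V(-5) - 2)**2 = (-4*(4 + (-5)**2 + (61/12)*(-5)) - 2)**2 = (-4*(4 + 25 - 305/12) - 2)**2 = (-4*43/12 - 2)**2 = (-43/3 - 2)**2 = (-49/3)**2 = 2401/9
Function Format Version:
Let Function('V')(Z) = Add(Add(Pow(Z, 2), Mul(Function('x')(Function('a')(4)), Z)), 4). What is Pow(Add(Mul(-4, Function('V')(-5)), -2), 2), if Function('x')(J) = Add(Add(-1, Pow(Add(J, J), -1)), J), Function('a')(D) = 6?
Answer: Rational(2401, 9) ≈ 266.78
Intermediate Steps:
Function('x')(J) = Add(-1, J, Mul(Rational(1, 2), Pow(J, -1))) (Function('x')(J) = Add(Add(-1, Pow(Mul(2, J), -1)), J) = Add(Add(-1, Mul(Rational(1, 2), Pow(J, -1))), J) = Add(-1, J, Mul(Rational(1, 2), Pow(J, -1))))
Function('V')(Z) = Add(4, Pow(Z, 2), Mul(Rational(61, 12), Z)) (Function('V')(Z) = Add(Add(Pow(Z, 2), Mul(Add(-1, 6, Mul(Rational(1, 2), Pow(6, -1))), Z)), 4) = Add(Add(Pow(Z, 2), Mul(Add(-1, 6, Mul(Rational(1, 2), Rational(1, 6))), Z)), 4) = Add(Add(Pow(Z, 2), Mul(Add(-1, 6, Rational(1, 12)), Z)), 4) = Add(Add(Pow(Z, 2), Mul(Rational(61, 12), Z)), 4) = Add(4, Pow(Z, 2), Mul(Rational(61, 12), Z)))
Pow(Add(Mul(-4, Function('V')(-5)), -2), 2) = Pow(Add(Mul(-4, Add(4, Pow(-5, 2), Mul(Rational(61, 12), -5))), -2), 2) = Pow(Add(Mul(-4, Add(4, 25, Rational(-305, 12))), -2), 2) = Pow(Add(Mul(-4, Rational(43, 12)), -2), 2) = Pow(Add(Rational(-43, 3), -2), 2) = Pow(Rational(-49, 3), 2) = Rational(2401, 9)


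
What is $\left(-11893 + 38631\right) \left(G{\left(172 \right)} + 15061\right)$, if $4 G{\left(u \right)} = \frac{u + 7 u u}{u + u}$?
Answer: $\frac{1626913717}{4} \approx 4.0673 \cdot 10^{8}$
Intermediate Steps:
$G{\left(u \right)} = \frac{u + 7 u^{2}}{8 u}$ ($G{\left(u \right)} = \frac{\left(u + 7 u u\right) \frac{1}{u + u}}{4} = \frac{\left(u + 7 u^{2}\right) \frac{1}{2 u}}{4} = \frac{\frac{1}{2} \frac{1}{u} \left(u + 7 u^{2}\right)}{4} = \frac{u + 7 u^{2}}{8 u}$)
$\left(-11893 + 38631\right) \left(G{\left(172 \right)} + 15061\right) = \left(-11893 + 38631\right) \left(\left(\frac{1}{8} + \frac{7}{8} \cdot 172\right) + 15061\right) = 26738 \left(\left(\frac{1}{8} + \frac{301}{2}\right) + 15061\right) = 26738 \left(\frac{1205}{8} + 15061\right) = 26738 \cdot \frac{121693}{8} = \frac{1626913717}{4}$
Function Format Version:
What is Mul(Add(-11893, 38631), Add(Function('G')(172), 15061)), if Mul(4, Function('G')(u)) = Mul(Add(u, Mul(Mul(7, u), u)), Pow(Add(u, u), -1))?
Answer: Rational(1626913717, 4) ≈ 4.0673e+8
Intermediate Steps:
Function('G')(u) = Mul(Rational(1, 8), Pow(u, -1), Add(u, Mul(7, Pow(u, 2)))) (Function('G')(u) = Mul(Rational(1, 4), Mul(Add(u, Mul(Mul(7, u), u)), Pow(Add(u, u), -1))) = Mul(Rational(1, 4), Mul(Add(u, Mul(7, Pow(u, 2))), Pow(Mul(2, u), -1))) = Mul(Rational(1, 4), Mul(Add(u, Mul(7, Pow(u, 2))), Mul(Rational(1, 2), Pow(u, -1)))) = Mul(Rational(1, 4), Mul(Rational(1, 2), Pow(u, -1), Add(u, Mul(7, Pow(u, 2))))) = Mul(Rational(1, 8), Pow(u, -1), Add(u, Mul(7, Pow(u, 2)))))
Mul(Add(-11893, 38631), Add(Function('G')(172), 15061)) = Mul(Add(-11893, 38631), Add(Add(Rational(1, 8), Mul(Rational(7, 8), 172)), 15061)) = Mul(26738, Add(Add(Rational(1, 8), Rational(301, 2)), 15061)) = Mul(26738, Add(Rational(1205, 8), 15061)) = Mul(26738, Rational(121693, 8)) = Rational(1626913717, 4)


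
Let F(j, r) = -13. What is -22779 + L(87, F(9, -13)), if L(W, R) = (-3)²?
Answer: -22770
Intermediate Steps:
L(W, R) = 9
-22779 + L(87, F(9, -13)) = -22779 + 9 = -22770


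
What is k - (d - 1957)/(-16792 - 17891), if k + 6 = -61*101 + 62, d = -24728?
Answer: -70588800/11561 ≈ -6105.8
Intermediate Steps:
k = -6105 (k = -6 + (-61*101 + 62) = -6 + (-6161 + 62) = -6 - 6099 = -6105)
k - (d - 1957)/(-16792 - 17891) = -6105 - (-24728 - 1957)/(-16792 - 17891) = -6105 - (-26685)/(-34683) = -6105 - (-26685)*(-1)/34683 = -6105 - 1*8895/11561 = -6105 - 8895/11561 = -70588800/11561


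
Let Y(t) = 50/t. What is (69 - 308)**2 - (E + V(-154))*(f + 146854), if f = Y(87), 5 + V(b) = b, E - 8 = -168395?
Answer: 717802439845/29 ≈ 2.4752e+10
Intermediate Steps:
E = -168387 (E = 8 - 168395 = -168387)
V(b) = -5 + b
f = 50/87 ≈ 0.57471
(69 - 308)**2 - (E + V(-154))*(f + 146854) = (69 - 308)**2 - (-168387 + (-5 - 154))*(50/87 + 146854) = (-239)**2 - (-168387 - 159)*12776348/87 = 57121 - (-168546)*12776348/87 = 57121 - 1*(-717800783336/29) = 57121 + 717800783336/29 = 717802439845/29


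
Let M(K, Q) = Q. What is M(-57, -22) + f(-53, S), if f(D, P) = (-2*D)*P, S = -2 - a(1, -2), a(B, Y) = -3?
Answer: 84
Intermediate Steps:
S = 1 (S = -2 - 1*(-3) = -2 + 3 = 1)
f(D, P) = -2*D*P
M(-57, -22) + f(-53, S) = -22 - 2*(-53)*1 = -22 + 106 = 84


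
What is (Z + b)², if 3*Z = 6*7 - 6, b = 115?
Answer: 16129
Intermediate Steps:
Z = 12 (Z = (6*7 - 6)/3 = (42 - 6)/3 = (⅓)*36 = 12)
(Z + b)² = (12 + 115)² = 127² = 16129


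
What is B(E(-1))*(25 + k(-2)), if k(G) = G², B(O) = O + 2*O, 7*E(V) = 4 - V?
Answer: 435/7 ≈ 62.143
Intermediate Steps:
E(V) = 4/7 - V/7 (E(V) = (4 - V)/7 = 4/7 - V/7)
B(O) = 3*O
B(E(-1))*(25 + k(-2)) = (3*(4/7 - ⅐*(-1)))*(25 + (-2)²) = (3*(4/7 + ⅐))*(25 + 4) = (3*(5/7))*29 = (15/7)*29 = 435/7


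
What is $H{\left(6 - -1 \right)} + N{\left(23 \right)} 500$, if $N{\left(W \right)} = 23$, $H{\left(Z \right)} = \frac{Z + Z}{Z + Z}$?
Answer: $11501$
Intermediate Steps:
$H{\left(Z \right)} = 1$ ($H{\left(Z \right)} = \frac{2 Z}{2 Z} = 2 Z \frac{1}{2 Z} = 1$)
$H{\left(6 - -1 \right)} + N{\left(23 \right)} 500 = 1 + 23 \cdot 500 = 1 + 11500 = 11501$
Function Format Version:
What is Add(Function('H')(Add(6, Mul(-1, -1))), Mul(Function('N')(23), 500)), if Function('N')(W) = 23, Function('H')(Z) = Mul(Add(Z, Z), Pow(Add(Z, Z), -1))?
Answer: 11501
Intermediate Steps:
Function('H')(Z) = 1 (Function('H')(Z) = Mul(Mul(2, Z), Pow(Mul(2, Z), -1)) = Mul(Mul(2, Z), Mul(Rational(1, 2), Pow(Z, -1))) = 1)
Add(Function('H')(Add(6, Mul(-1, -1))), Mul(Function('N')(23), 500)) = Add(1, Mul(23, 500)) = Add(1, 11500) = 11501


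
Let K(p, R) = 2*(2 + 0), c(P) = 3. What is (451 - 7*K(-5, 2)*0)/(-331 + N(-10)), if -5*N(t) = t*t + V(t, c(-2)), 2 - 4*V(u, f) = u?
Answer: -2255/1758 ≈ -1.2827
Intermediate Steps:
V(u, f) = ½ - u/4
K(p, R) = 4 (K(p, R) = 2*2 = 4)
N(t) = -⅒ - t²/5 + t/20 (N(t) = -(t*t + (½ - t/4))/5 = -(t² + (½ - t/4))/5 = -(½ + t² - t/4)/5 = -⅒ - t²/5 + t/20)
(451 - 7*K(-5, 2)*0)/(-331 + N(-10)) = (451 - 7*4*0)/(-331 + (-⅒ - ⅕*(-10)² + (1/20)*(-10))) = (451 - 28*0)/(-331 + (-⅒ - ⅕*100 - ½)) = (451 + 0)/(-331 + (-⅒ - 20 - ½)) = 451/(-331 - 103/5) = 451/(-1758/5) = 451*(-5/1758) = -2255/1758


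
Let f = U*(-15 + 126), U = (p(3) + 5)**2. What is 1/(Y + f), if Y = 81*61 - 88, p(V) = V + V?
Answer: 1/18284 ≈ 5.4693e-5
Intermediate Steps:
p(V) = 2*V
U = 121 (U = (2*3 + 5)**2 = (6 + 5)**2 = 11**2 = 121)
f = 13431 (f = 121*(-15 + 126) = 121*111 = 13431)
Y = 4853 (Y = 4941 - 88 = 4853)
1/(Y + f) = 1/(4853 + 13431) = 1/18284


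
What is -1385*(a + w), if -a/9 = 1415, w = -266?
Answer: 18006385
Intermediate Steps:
a = -12735 (a = -9*1415 = -12735)
-1385*(a + w) = -1385*(-12735 - 266) = -1385*(-13001) = 18006385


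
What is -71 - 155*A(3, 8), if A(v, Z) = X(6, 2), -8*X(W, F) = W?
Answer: 181/4 ≈ 45.250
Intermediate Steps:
X(W, F) = -W/8
A(v, Z) = -¾ (A(v, Z) = -⅛*6 = -¾)
-71 - 155*A(3, 8) = -71 - 155*(-¾) = -71 + 465/4 = 181/4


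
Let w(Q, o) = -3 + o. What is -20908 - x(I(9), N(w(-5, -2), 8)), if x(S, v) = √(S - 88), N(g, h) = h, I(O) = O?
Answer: -20908 - I*√79 ≈ -20908.0 - 8.8882*I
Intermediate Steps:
x(S, v) = √(-88 + S)
-20908 - x(I(9), N(w(-5, -2), 8)) = -20908 - √(-88 + 9) = -20908 - √(-79) = -20908 - I*√79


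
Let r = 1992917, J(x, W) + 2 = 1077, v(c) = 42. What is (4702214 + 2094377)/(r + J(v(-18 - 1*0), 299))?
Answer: 6796591/1993992 ≈ 3.4085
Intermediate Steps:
J(x, W) = 1075 (J(x, W) = -2 + 1077 = 1075)
(4702214 + 2094377)/(r + J(v(-18 - 1*0), 299)) = (4702214 + 2094377)/(1992917 + 1075) = 6796591/1993992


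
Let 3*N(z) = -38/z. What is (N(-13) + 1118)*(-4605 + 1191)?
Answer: -49662320/13 ≈ -3.8202e+6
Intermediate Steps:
N(z) = -38/(3*z) (N(z) = (-38/z)/3 = -38/(3*z))
(N(-13) + 1118)*(-4605 + 1191) = (-38/3/(-13) + 1118)*(-4605 + 1191) = (-38/3*(-1/13) + 1118)*(-3414) = (38/39 + 1118)*(-3414) = (43640/39)*(-3414) = -49662320/13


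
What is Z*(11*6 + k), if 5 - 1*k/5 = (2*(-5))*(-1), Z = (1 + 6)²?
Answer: 2009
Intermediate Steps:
Z = 49 (Z = 7² = 49)
k = -25 (k = 25 - 5*2*(-5)*(-1) = 25 - (-50)*(-1) = 25 - 5*10 = 25 - 50 = -25)
Z*(11*6 + k) = 49*(11*6 - 25) = 49*(66 - 25) = 49*41 = 2009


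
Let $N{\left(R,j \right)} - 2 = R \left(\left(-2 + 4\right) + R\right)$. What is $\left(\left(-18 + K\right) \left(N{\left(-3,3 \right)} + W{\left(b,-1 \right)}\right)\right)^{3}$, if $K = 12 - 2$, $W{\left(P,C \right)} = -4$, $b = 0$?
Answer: $-512$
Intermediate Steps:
$K = 10$
$N{\left(R,j \right)} = 2 + R \left(2 + R\right)$ ($N{\left(R,j \right)} = 2 + R \left(\left(-2 + 4\right) + R\right) = 2 + R \left(2 + R\right)$)
$\left(\left(-18 + K\right) \left(N{\left(-3,3 \right)} + W{\left(b,-1 \right)}\right)\right)^{3} = \left(\left(-18 + 10\right) \left(\left(2 + \left(-3\right)^{2} + 2 \left(-3\right)\right) - 4\right)\right)^{3} = \left(- 8 \left(\left(2 + 9 - 6\right) - 4\right)\right)^{3} = \left(- 8 \left(5 - 4\right)\right)^{3} = \left(\left(-8\right) 1\right)^{3} = \left(-8\right)^{3} = -512$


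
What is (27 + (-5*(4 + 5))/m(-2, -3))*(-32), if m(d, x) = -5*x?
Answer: -768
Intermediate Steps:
(27 + (-5*(4 + 5))/m(-2, -3))*(-32) = (27 + (-5*(4 + 5))/((-5*(-3))))*(-32) = (27 - 5*9/15)*(-32) = (27 - 45*1/15)*(-32) = (27 - 3)*(-32) = 24*(-32) = -768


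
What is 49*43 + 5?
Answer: 2112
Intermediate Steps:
49*43 + 5 = 2107 + 5 = 2112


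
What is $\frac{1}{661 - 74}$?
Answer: $\frac{1}{587} \approx 0.0017036$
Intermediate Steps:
$\frac{1}{661 - 74} = \frac{1}{587}$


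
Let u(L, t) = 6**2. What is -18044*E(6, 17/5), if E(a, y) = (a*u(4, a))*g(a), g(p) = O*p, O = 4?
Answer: -93540096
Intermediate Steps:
g(p) = 4*p
u(L, t) = 36
E(a, y) = 144*a**2 (E(a, y) = (a*36)*(4*a) = (36*a)*(4*a) = 144*a**2)
-18044*E(6, 17/5) = -2598336*6**2 = -2598336*36 = -18044*5184 = -93540096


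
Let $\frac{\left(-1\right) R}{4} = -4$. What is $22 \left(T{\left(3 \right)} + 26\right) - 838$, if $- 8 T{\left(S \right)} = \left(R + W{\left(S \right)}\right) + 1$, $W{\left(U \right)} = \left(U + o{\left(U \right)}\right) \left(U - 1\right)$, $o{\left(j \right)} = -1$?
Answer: $- \frac{1295}{4} \approx -323.75$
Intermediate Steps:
$R = 16$ ($R = \left(-4\right) \left(-4\right) = 16$)
$W{\left(U \right)} = \left(-1 + U\right)^{2}$ ($W{\left(U \right)} = \left(U - 1\right) \left(U - 1\right) = \left(-1 + U\right) \left(-1 + U\right) = \left(-1 + U\right)^{2}$)
$T{\left(S \right)} = - \frac{9}{4} - \frac{S^{2}}{8} + \frac{S}{4}$ ($T{\left(S \right)} = - \frac{\left(16 + \left(1 + S^{2} - 2 S\right)\right) + 1}{8} = - \frac{\left(17 + S^{2} - 2 S\right) + 1}{8} = - \frac{18 + S^{2} - 2 S}{8} = - \frac{9}{4} - \frac{S^{2}}{8} + \frac{S}{4}$)
$22 \left(T{\left(3 \right)} + 26\right) - 838 = 22 \left(\left(- \frac{9}{4} - \frac{3^{2}}{8} + \frac{1}{4} \cdot 3\right) + 26\right) - 838 = 22 \left(\left(- \frac{9}{4} - \frac{9}{8} + \frac{3}{4}\right) + 26\right) - 838 = 22 \left(- \frac{21}{8} + 26\right) - 838 = 22 \cdot \frac{187}{8} - 838 = \frac{2057}{4} - 838 = - \frac{1295}{4}$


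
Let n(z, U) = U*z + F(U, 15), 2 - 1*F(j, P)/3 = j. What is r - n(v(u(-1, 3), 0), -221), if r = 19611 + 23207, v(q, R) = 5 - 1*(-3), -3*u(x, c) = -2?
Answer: 43917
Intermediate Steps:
u(x, c) = 2/3 (u(x, c) = -1/3*(-2) = 2/3)
F(j, P) = 6 - 3*j
v(q, R) = 8 (v(q, R) = 5 + 3 = 8)
n(z, U) = 6 - 3*U + U*z (n(z, U) = U*z + (6 - 3*U) = 6 - 3*U + U*z)
r = 42818
r - n(v(u(-1, 3), 0), -221) = 42818 - (6 - 3*(-221) - 221*8) = 42818 - (6 + 663 - 1768) = 42818 - 1*(-1099) = 42818 + 1099 = 43917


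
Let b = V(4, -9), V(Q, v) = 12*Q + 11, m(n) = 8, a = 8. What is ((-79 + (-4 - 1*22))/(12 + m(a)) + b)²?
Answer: 46225/16 ≈ 2889.1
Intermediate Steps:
V(Q, v) = 11 + 12*Q
b = 59 (b = 11 + 12*4 = 11 + 48 = 59)
((-79 + (-4 - 1*22))/(12 + m(a)) + b)² = ((-79 + (-4 - 1*22))/(12 + 8) + 59)² = ((-79 + (-4 - 22))/20 + 59)² = ((-79 - 26)*(1/20) + 59)² = (-105*1/20 + 59)² = (-21/4 + 59)² = (215/4)² = 46225/16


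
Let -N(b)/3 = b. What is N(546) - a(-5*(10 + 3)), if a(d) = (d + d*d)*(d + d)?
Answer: 539162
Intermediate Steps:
N(b) = -3*b
a(d) = 2*d*(d + d**2) (a(d) = (d + d**2)*(2*d) = 2*d*(d + d**2))
N(546) - a(-5*(10 + 3)) = -3*546 - 2*(-5*(10 + 3))**2*(1 - 5*(10 + 3)) = -1638 - 2*(-5*13)**2*(1 - 5*13) = -1638 - 2*(-65)**2*(1 - 65) = -1638 - 2*4225*(-64) = -1638 - 1*(-540800) = -1638 + 540800 = 539162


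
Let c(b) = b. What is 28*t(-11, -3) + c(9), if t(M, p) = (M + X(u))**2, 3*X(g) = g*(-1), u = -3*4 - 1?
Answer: 11281/9 ≈ 1253.4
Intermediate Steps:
u = -13 (u = -12 - 1 = -13)
X(g) = -g/3 (X(g) = (g*(-1))/3 = (-g)/3 = -g/3)
t(M, p) = (13/3 + M)**2 (t(M, p) = (M - 1/3*(-13))**2 = (M + 13/3)**2 = (13/3 + M)**2)
28*t(-11, -3) + c(9) = 28*((13 + 3*(-11))**2/9) + 9 = 28*((13 - 33)**2/9) + 9 = 28*((1/9)*(-20)**2) + 9 = 28*((1/9)*400) + 9 = 28*(400/9) + 9 = 11200/9 + 9 = 11281/9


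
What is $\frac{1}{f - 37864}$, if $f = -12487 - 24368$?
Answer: $- \frac{1}{74719} \approx -1.3383 \cdot 10^{-5}$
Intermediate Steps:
$f = -36855$
$\frac{1}{f - 37864} = \frac{1}{-36855 - 37864} = \frac{1}{-74719} = - \frac{1}{74719}$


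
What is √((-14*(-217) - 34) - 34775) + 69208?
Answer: 69208 + I*√31771 ≈ 69208.0 + 178.24*I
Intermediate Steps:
√((-14*(-217) - 34) - 34775) + 69208 = √((3038 - 34) - 34775) + 69208 = √(3004 - 34775) + 69208 = √(-31771) + 69208 = I*√31771 + 69208 = 69208 + I*√31771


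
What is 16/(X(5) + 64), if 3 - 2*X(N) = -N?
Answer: 4/17 ≈ 0.23529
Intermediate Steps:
X(N) = 3/2 + N/2 (X(N) = 3/2 - (-1)*N/2 = 3/2 + N/2)
16/(X(5) + 64) = 16/((3/2 + (1/2)*5) + 64) = 16/((3/2 + 5/2) + 64) = 16/(4 + 64) = 16/68 = (1/68)*16 = 4/17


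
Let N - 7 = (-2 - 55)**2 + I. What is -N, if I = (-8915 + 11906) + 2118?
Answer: -8365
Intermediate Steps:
I = 5109 (I = 2991 + 2118 = 5109)
N = 8365 (N = 7 + ((-2 - 55)**2 + 5109) = 7 + ((-57)**2 + 5109) = 7 + (3249 + 5109) = 7 + 8358 = 8365)
-N = -1*8365 = -8365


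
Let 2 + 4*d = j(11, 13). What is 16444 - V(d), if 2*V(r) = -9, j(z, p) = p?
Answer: 32897/2 ≈ 16449.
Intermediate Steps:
d = 11/4 (d = -½ + (¼)*13 = -½ + 13/4 = 11/4 ≈ 2.7500)
V(r) = -9/2 (V(r) = (½)*(-9) = -9/2)
16444 - V(d) = 16444 - 1*(-9/2) = 16444 + 9/2 = 32897/2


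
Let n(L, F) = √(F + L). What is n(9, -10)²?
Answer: -1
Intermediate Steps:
n(9, -10)² = (√(-10 + 9))² = (√(-1))² = I² = -1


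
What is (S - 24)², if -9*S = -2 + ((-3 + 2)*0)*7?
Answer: 45796/81 ≈ 565.38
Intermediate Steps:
S = 2/9 (S = -(-2 + ((-3 + 2)*0)*7)/9 = -(-2 - 1*0*7)/9 = -(-2 + 0*7)/9 = -(-2 + 0)/9 = -⅑*(-2) = 2/9 ≈ 0.22222)
(S - 24)² = (2/9 - 24)² = (-214/9)² = 45796/81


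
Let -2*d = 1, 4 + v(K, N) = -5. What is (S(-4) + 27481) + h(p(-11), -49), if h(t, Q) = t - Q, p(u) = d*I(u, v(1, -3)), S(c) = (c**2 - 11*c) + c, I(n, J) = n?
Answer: 55183/2 ≈ 27592.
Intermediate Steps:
v(K, N) = -9 (v(K, N) = -4 - 5 = -9)
d = -1/2 (d = -1/2*1 = -1/2 ≈ -0.50000)
S(c) = c**2 - 10*c
p(u) = -u/2
(S(-4) + 27481) + h(p(-11), -49) = (-4*(-10 - 4) + 27481) + (-1/2*(-11) - 1*(-49)) = (-4*(-14) + 27481) + (11/2 + 49) = (56 + 27481) + 109/2 = 27537 + 109/2 = 55183/2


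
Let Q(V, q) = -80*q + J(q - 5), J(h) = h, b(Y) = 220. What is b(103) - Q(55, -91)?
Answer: -6964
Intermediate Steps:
Q(V, q) = -5 - 79*q (Q(V, q) = -80*q + (q - 5) = -80*q + (-5 + q) = -5 - 79*q)
b(103) - Q(55, -91) = 220 - (-5 - 79*(-91)) = 220 - (-5 + 7189) = 220 - 1*7184 = 220 - 7184 = -6964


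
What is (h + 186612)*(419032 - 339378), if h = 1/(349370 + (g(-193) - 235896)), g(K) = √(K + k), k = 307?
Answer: 95699547878288702686/6438174281 - 39827*√114/6438174281 ≈ 1.4864e+10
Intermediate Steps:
g(K) = √(307 + K) (g(K) = √(K + 307) = √(307 + K))
h = 1/(113474 + √114) (h = 1/(349370 + (√(307 - 193) - 235896)) = 1/(349370 + (√114 - 235896)) = 1/(349370 + (-235896 + √114)) = 1/(113474 + √114) ≈ 8.8118e-6)
(h + 186612)*(419032 - 339378) = ((56737/6438174281 - √114/12876348562) + 186612)*(419032 - 339378) = (1201440578982709/6438174281 - √114/12876348562)*79654 = 95699547878288702686/6438174281 - 39827*√114/6438174281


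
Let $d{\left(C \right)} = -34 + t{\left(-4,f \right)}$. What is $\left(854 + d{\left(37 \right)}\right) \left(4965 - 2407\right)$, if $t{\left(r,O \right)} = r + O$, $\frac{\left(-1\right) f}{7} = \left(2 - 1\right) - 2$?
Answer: $2105234$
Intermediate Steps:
$f = 7$ ($f = - 7 \left(\left(2 - 1\right) - 2\right) = - 7 \left(1 - 2\right) = \left(-7\right) \left(-1\right) = 7$)
$t{\left(r,O \right)} = O + r$
$d{\left(C \right)} = -31$ ($d{\left(C \right)} = -34 + \left(7 - 4\right) = -34 + 3 = -31$)
$\left(854 + d{\left(37 \right)}\right) \left(4965 - 2407\right) = \left(854 - 31\right) \left(4965 - 2407\right) = 823 \cdot 2558 = 2105234$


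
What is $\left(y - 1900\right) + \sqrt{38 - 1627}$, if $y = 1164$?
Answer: $-736 + i \sqrt{1589} \approx -736.0 + 39.862 i$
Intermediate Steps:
$\left(y - 1900\right) + \sqrt{38 - 1627} = \left(1164 - 1900\right) + \sqrt{38 - 1627} = -736 + \sqrt{-1589} = -736 + i \sqrt{1589}$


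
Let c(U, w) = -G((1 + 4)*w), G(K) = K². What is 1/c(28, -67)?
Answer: -1/112225 ≈ -8.9107e-6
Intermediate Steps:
c(U, w) = -25*w² (c(U, w) = -((1 + 4)*w)² = -(5*w)² = -25*w²)
1/c(28, -67) = 1/(-25*(-67)²) = 1/(-25*4489) = 1/(-112225) = -1/112225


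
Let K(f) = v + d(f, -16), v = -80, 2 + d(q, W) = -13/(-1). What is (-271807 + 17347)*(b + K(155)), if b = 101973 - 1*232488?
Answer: 33228404640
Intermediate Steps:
d(q, W) = 11 (d(q, W) = -2 - 13/(-1) = -2 - 13*(-1) = -2 + 13 = 11)
b = -130515 (b = 101973 - 232488 = -130515)
K(f) = -69 (K(f) = -80 + 11 = -69)
(-271807 + 17347)*(b + K(155)) = (-271807 + 17347)*(-130515 - 69) = -254460*(-130584) = 33228404640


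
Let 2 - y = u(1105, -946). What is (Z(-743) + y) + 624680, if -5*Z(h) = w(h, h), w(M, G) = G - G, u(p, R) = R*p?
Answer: 1670012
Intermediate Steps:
y = 1045332 (y = 2 - (-946)*1105 = 2 - 1*(-1045330) = 2 + 1045330 = 1045332)
w(M, G) = 0
Z(h) = 0 (Z(h) = -⅕*0 = 0)
(Z(-743) + y) + 624680 = (0 + 1045332) + 624680 = 1045332 + 624680 = 1670012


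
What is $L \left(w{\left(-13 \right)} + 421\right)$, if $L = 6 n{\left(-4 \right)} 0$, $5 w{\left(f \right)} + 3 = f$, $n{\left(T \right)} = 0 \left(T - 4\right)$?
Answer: $0$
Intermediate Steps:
$n{\left(T \right)} = 0$ ($n{\left(T \right)} = 0 \left(-4 + T\right) = 0$)
$w{\left(f \right)} = - \frac{3}{5} + \frac{f}{5}$
$L = 0$ ($L = 6 \cdot 0 \cdot 0 = 0 \cdot 0 = 0$)
$L \left(w{\left(-13 \right)} + 421\right) = 0 \left(\left(- \frac{3}{5} + \frac{1}{5} \left(-13\right)\right) + 421\right) = 0 \left(\left(- \frac{3}{5} - \frac{13}{5}\right) + 421\right) = 0 \left(- \frac{16}{5} + 421\right) = 0 \cdot \frac{2089}{5} = 0$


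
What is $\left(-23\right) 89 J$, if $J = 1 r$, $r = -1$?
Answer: $2047$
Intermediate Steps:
$J = -1$ ($J = 1 \left(-1\right) = -1$)
$\left(-23\right) 89 J = \left(-23\right) 89 \left(-1\right) = \left(-2047\right) \left(-1\right) = 2047$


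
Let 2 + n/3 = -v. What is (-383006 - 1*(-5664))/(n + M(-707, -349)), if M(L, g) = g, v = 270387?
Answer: 188671/405758 ≈ 0.46498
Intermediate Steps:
n = -811167 (n = -6 + 3*(-1*270387) = -6 + 3*(-270387) = -6 - 811161 = -811167)
(-383006 - 1*(-5664))/(n + M(-707, -349)) = (-383006 - 1*(-5664))/(-811167 - 349) = (-383006 + 5664)/(-811516) = -377342*(-1/811516) = 188671/405758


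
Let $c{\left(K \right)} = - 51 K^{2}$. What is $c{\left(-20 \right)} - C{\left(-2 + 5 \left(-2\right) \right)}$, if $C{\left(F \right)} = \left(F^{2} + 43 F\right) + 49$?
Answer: $-20077$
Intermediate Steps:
$C{\left(F \right)} = 49 + F^{2} + 43 F$
$c{\left(-20 \right)} - C{\left(-2 + 5 \left(-2\right) \right)} = - 51 \left(-20\right)^{2} - \left(49 + \left(-2 + 5 \left(-2\right)\right)^{2} + 43 \left(-2 + 5 \left(-2\right)\right)\right) = \left(-51\right) 400 - \left(49 + \left(-2 - 10\right)^{2} + 43 \left(-2 - 10\right)\right) = -20400 - \left(49 + \left(-12\right)^{2} + 43 \left(-12\right)\right) = -20400 - \left(49 + 144 - 516\right) = -20400 - -323 = -20400 + 323 = -20077$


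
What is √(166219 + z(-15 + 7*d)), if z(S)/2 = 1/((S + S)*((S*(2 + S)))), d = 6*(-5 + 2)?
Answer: 4*√3990510963830/19599 ≈ 407.70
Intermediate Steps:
d = -18 (d = 6*(-3) = -18)
z(S) = 1/(S²*(2 + S)) (z(S) = 2*(1/((S + S)*((S*(2 + S))))) = 2*((1/(S*(2 + S)))/((2*S))) = 2*((1/(2*S))*(1/(S*(2 + S)))) = 2*(1/(2*S²*(2 + S))) = 1/(S²*(2 + S)))
√(166219 + z(-15 + 7*d)) = √(166219 + 1/((-15 + 7*(-18))²*(2 + (-15 + 7*(-18))))) = √(166219 + 1/((-15 - 126)²*(2 + (-15 - 126)))) = √(166219 + 1/((-141)²*(2 - 141))) = √(166219 + (1/19881)/(-139)) = √(166219 + (1/19881)*(-1/139)) = √(166219 - 1/2763459) = √(459339391520/2763459) = 4*√3990510963830/19599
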